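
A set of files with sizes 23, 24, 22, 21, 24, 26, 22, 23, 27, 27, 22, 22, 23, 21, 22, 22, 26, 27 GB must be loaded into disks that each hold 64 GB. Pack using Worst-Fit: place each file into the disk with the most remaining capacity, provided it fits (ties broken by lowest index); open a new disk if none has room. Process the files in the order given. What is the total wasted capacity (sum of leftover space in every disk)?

Put 23 GB in disk 1; 41 GB remain.
Put 24 GB in disk 1; 17 GB remain.
Put 22 GB in disk 2; 42 GB remain.
Put 21 GB in disk 2; 21 GB remain.
Put 24 GB in disk 3; 40 GB remain.
Put 26 GB in disk 3; 14 GB remain.
Put 22 GB in disk 4; 42 GB remain.
Put 23 GB in disk 4; 19 GB remain.
Put 27 GB in disk 5; 37 GB remain.
Put 27 GB in disk 5; 10 GB remain.
Put 22 GB in disk 6; 42 GB remain.
Put 22 GB in disk 6; 20 GB remain.
Put 23 GB in disk 7; 41 GB remain.
Put 21 GB in disk 7; 20 GB remain.
Put 22 GB in disk 8; 42 GB remain.
Put 22 GB in disk 8; 20 GB remain.
Put 26 GB in disk 9; 38 GB remain.
Put 27 GB in disk 9; 11 GB remain.
9 disks × 64 GB = 576 GB; used 424 GB; unused 152 GB.

152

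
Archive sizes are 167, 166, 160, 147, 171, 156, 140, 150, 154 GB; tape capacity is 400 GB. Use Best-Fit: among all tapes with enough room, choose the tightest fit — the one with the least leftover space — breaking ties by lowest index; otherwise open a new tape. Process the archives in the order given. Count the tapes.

5 tapes

Put 167 GB in tape 1; 233 GB remain.
Put 166 GB in tape 1; 67 GB remain.
Put 160 GB in tape 2; 240 GB remain.
Put 147 GB in tape 2; 93 GB remain.
Put 171 GB in tape 3; 229 GB remain.
Put 156 GB in tape 3; 73 GB remain.
Put 140 GB in tape 4; 260 GB remain.
Put 150 GB in tape 4; 110 GB remain.
Put 154 GB in tape 5; 246 GB remain.
Final tapes: [167,166] [160,147] [171,156] [140,150] [154].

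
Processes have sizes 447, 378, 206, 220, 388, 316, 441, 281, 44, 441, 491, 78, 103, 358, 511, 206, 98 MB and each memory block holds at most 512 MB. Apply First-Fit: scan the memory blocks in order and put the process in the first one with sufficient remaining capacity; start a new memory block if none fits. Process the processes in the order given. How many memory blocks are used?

11

Put 447 MB in memory block 1; 65 MB remain.
Put 378 MB in memory block 2; 134 MB remain.
Put 206 MB in memory block 3; 306 MB remain.
Put 220 MB in memory block 3; 86 MB remain.
Put 388 MB in memory block 4; 124 MB remain.
Put 316 MB in memory block 5; 196 MB remain.
Put 441 MB in memory block 6; 71 MB remain.
Put 281 MB in memory block 7; 231 MB remain.
Put 44 MB in memory block 1; 21 MB remain.
Put 441 MB in memory block 8; 71 MB remain.
Put 491 MB in memory block 9; 21 MB remain.
Put 78 MB in memory block 2; 56 MB remain.
Put 103 MB in memory block 4; 21 MB remain.
Put 358 MB in memory block 10; 154 MB remain.
Put 511 MB in memory block 11; 1 MB remain.
Put 206 MB in memory block 7; 25 MB remain.
Put 98 MB in memory block 5; 98 MB remain.
Final memory blocks: [447,44] [378,78] [206,220] [388,103] [316,98] [441] [281,206] [441] [491] [358] [511].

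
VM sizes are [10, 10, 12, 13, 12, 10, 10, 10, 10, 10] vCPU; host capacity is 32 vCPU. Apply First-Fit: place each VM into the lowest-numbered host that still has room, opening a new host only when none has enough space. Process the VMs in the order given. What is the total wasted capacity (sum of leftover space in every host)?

host 1: place 10 vCPU, 22 vCPU left
host 1: place 10 vCPU, 12 vCPU left
host 1: place 12 vCPU, 0 vCPU left
host 2: place 13 vCPU, 19 vCPU left
host 2: place 12 vCPU, 7 vCPU left
host 3: place 10 vCPU, 22 vCPU left
host 3: place 10 vCPU, 12 vCPU left
host 3: place 10 vCPU, 2 vCPU left
host 4: place 10 vCPU, 22 vCPU left
host 4: place 10 vCPU, 12 vCPU left
4 hosts × 32 vCPU = 128 vCPU; used 107 vCPU; unused 21 vCPU.

21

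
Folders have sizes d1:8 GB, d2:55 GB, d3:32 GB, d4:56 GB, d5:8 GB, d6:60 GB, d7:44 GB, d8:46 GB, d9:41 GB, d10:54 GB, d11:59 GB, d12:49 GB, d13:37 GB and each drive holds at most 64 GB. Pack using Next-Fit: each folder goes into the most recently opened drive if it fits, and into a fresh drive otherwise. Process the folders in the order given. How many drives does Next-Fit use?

11

d1 (8 GB) → drive 1 (remaining 56 GB)
d2 (55 GB) → drive 1 (remaining 1 GB)
d3 (32 GB) → drive 2 (remaining 32 GB)
d4 (56 GB) → drive 3 (remaining 8 GB)
d5 (8 GB) → drive 3 (remaining 0 GB)
d6 (60 GB) → drive 4 (remaining 4 GB)
d7 (44 GB) → drive 5 (remaining 20 GB)
d8 (46 GB) → drive 6 (remaining 18 GB)
d9 (41 GB) → drive 7 (remaining 23 GB)
d10 (54 GB) → drive 8 (remaining 10 GB)
d11 (59 GB) → drive 9 (remaining 5 GB)
d12 (49 GB) → drive 10 (remaining 15 GB)
d13 (37 GB) → drive 11 (remaining 27 GB)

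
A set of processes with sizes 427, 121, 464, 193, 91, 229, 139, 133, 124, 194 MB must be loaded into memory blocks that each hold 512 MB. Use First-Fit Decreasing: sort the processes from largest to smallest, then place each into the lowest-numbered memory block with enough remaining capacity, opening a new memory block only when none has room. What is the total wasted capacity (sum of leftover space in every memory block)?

Sorted descending: 464, 427, 229, 194, 193, 139, 133, 124, 121, 91.
memory block 1: place 464 MB, 48 MB left
memory block 2: place 427 MB, 85 MB left
memory block 3: place 229 MB, 283 MB left
memory block 3: place 194 MB, 89 MB left
memory block 4: place 193 MB, 319 MB left
memory block 4: place 139 MB, 180 MB left
memory block 4: place 133 MB, 47 MB left
memory block 5: place 124 MB, 388 MB left
memory block 5: place 121 MB, 267 MB left
memory block 5: place 91 MB, 176 MB left
5 memory blocks × 512 MB = 2560 MB; used 2115 MB; unused 445 MB.

445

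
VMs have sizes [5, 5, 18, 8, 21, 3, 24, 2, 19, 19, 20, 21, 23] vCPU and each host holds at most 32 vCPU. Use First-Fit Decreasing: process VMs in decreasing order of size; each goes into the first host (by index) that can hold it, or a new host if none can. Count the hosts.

8

Sorted descending: 24, 23, 21, 21, 20, 19, 19, 18, 8, 5, 5, 3, 2.
host 1: place 24 vCPU, 8 vCPU left
host 2: place 23 vCPU, 9 vCPU left
host 3: place 21 vCPU, 11 vCPU left
host 4: place 21 vCPU, 11 vCPU left
host 5: place 20 vCPU, 12 vCPU left
host 6: place 19 vCPU, 13 vCPU left
host 7: place 19 vCPU, 13 vCPU left
host 8: place 18 vCPU, 14 vCPU left
host 1: place 8 vCPU, 0 vCPU left
host 2: place 5 vCPU, 4 vCPU left
host 3: place 5 vCPU, 6 vCPU left
host 2: place 3 vCPU, 1 vCPU left
host 3: place 2 vCPU, 4 vCPU left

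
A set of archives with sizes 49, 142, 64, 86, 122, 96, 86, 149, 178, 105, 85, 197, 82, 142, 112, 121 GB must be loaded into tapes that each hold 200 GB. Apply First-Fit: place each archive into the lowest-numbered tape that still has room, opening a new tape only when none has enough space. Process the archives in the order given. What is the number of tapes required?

49 GB → tape 1 (remaining 151 GB)
142 GB → tape 1 (remaining 9 GB)
64 GB → tape 2 (remaining 136 GB)
86 GB → tape 2 (remaining 50 GB)
122 GB → tape 3 (remaining 78 GB)
96 GB → tape 4 (remaining 104 GB)
86 GB → tape 4 (remaining 18 GB)
149 GB → tape 5 (remaining 51 GB)
178 GB → tape 6 (remaining 22 GB)
105 GB → tape 7 (remaining 95 GB)
85 GB → tape 7 (remaining 10 GB)
197 GB → tape 8 (remaining 3 GB)
82 GB → tape 9 (remaining 118 GB)
142 GB → tape 10 (remaining 58 GB)
112 GB → tape 9 (remaining 6 GB)
121 GB → tape 11 (remaining 79 GB)

11 tapes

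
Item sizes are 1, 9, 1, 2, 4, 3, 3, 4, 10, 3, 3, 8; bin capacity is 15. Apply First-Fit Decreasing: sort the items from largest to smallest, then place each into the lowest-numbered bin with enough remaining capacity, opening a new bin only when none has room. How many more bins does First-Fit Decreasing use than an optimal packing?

0

First-Fit Decreasing: [10,4,1] [9,4,2] [8,3,3,1] [3,3] → 4 bins.
Total size 51; any packing needs at least ⌈51/15⌉ = 4 bins.
So 4 is already optimal.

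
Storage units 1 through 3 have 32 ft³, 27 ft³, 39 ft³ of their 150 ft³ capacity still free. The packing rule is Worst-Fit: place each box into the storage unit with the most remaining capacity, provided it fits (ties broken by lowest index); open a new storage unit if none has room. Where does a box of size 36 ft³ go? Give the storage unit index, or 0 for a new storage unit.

Storage units with room: storage unit 3 (39 ft³).
Most room is storage unit 3 with 39 ft³ free.

3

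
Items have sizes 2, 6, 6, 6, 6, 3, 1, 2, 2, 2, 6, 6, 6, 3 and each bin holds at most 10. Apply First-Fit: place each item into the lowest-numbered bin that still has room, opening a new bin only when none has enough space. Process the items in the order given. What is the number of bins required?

2 → bin 1 (remaining 8)
6 → bin 1 (remaining 2)
6 → bin 2 (remaining 4)
6 → bin 3 (remaining 4)
6 → bin 4 (remaining 4)
3 → bin 2 (remaining 1)
1 → bin 1 (remaining 1)
2 → bin 3 (remaining 2)
2 → bin 3 (remaining 0)
2 → bin 4 (remaining 2)
6 → bin 5 (remaining 4)
6 → bin 6 (remaining 4)
6 → bin 7 (remaining 4)
3 → bin 5 (remaining 1)

7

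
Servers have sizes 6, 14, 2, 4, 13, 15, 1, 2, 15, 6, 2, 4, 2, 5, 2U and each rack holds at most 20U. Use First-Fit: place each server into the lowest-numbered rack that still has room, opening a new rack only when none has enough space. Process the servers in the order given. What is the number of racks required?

5 racks

6U → rack 1 (remaining 14U)
14U → rack 1 (remaining 0U)
2U → rack 2 (remaining 18U)
4U → rack 2 (remaining 14U)
13U → rack 2 (remaining 1U)
15U → rack 3 (remaining 5U)
1U → rack 2 (remaining 0U)
2U → rack 3 (remaining 3U)
15U → rack 4 (remaining 5U)
6U → rack 5 (remaining 14U)
2U → rack 3 (remaining 1U)
4U → rack 4 (remaining 1U)
2U → rack 5 (remaining 12U)
5U → rack 5 (remaining 7U)
2U → rack 5 (remaining 5U)
Final racks: [6,14] [2,4,13,1] [15,2,2] [15,4] [6,2,5,2].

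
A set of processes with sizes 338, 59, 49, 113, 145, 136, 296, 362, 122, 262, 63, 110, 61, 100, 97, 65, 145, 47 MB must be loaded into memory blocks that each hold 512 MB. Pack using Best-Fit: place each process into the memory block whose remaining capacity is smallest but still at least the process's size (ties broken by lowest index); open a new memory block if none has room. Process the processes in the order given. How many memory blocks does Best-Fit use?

338 MB → memory block 1 (remaining 174 MB)
59 MB → memory block 1 (remaining 115 MB)
49 MB → memory block 1 (remaining 66 MB)
113 MB → memory block 2 (remaining 399 MB)
145 MB → memory block 2 (remaining 254 MB)
136 MB → memory block 2 (remaining 118 MB)
296 MB → memory block 3 (remaining 216 MB)
362 MB → memory block 4 (remaining 150 MB)
122 MB → memory block 4 (remaining 28 MB)
262 MB → memory block 5 (remaining 250 MB)
63 MB → memory block 1 (remaining 3 MB)
110 MB → memory block 2 (remaining 8 MB)
61 MB → memory block 3 (remaining 155 MB)
100 MB → memory block 3 (remaining 55 MB)
97 MB → memory block 5 (remaining 153 MB)
65 MB → memory block 5 (remaining 88 MB)
145 MB → memory block 6 (remaining 367 MB)
47 MB → memory block 3 (remaining 8 MB)
Final memory blocks: [338,59,49,63] [113,145,136,110] [296,61,100,47] [362,122] [262,97,65] [145].

6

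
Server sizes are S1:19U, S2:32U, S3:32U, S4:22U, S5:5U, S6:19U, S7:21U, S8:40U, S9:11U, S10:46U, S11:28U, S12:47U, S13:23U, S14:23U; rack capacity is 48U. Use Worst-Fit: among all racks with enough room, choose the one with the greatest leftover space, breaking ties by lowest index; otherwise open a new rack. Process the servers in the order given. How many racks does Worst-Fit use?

rack 1: place S1 (19U), 29U left
rack 2: place S2 (32U), 16U left
rack 3: place S3 (32U), 16U left
rack 1: place S4 (22U), 7U left
rack 2: place S5 (5U), 11U left
rack 4: place S6 (19U), 29U left
rack 4: place S7 (21U), 8U left
rack 5: place S8 (40U), 8U left
rack 3: place S9 (11U), 5U left
rack 6: place S10 (46U), 2U left
rack 7: place S11 (28U), 20U left
rack 8: place S12 (47U), 1U left
rack 9: place S13 (23U), 25U left
rack 9: place S14 (23U), 2U left

9 racks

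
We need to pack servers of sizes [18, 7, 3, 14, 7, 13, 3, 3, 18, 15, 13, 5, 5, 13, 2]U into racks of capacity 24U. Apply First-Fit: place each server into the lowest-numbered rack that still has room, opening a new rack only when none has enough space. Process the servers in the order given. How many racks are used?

7 racks

Put 18U in rack 1; 6U remain.
Put 7U in rack 2; 17U remain.
Put 3U in rack 1; 3U remain.
Put 14U in rack 2; 3U remain.
Put 7U in rack 3; 17U remain.
Put 13U in rack 3; 4U remain.
Put 3U in rack 1; 0U remain.
Put 3U in rack 2; 0U remain.
Put 18U in rack 4; 6U remain.
Put 15U in rack 5; 9U remain.
Put 13U in rack 6; 11U remain.
Put 5U in rack 4; 1U remain.
Put 5U in rack 5; 4U remain.
Put 13U in rack 7; 11U remain.
Put 2U in rack 3; 2U remain.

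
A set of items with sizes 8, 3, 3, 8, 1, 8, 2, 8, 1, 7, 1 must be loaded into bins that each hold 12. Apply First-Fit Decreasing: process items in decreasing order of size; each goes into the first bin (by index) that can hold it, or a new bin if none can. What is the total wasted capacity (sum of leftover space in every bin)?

Sorted descending: 8, 8, 8, 8, 7, 3, 3, 2, 1, 1, 1.
bin 1: place 8, 4 left
bin 2: place 8, 4 left
bin 3: place 8, 4 left
bin 4: place 8, 4 left
bin 5: place 7, 5 left
bin 1: place 3, 1 left
bin 2: place 3, 1 left
bin 3: place 2, 2 left
bin 1: place 1, 0 left
bin 2: place 1, 0 left
bin 3: place 1, 1 left
5 bins × 12 = 60; used 50; unused 10.

10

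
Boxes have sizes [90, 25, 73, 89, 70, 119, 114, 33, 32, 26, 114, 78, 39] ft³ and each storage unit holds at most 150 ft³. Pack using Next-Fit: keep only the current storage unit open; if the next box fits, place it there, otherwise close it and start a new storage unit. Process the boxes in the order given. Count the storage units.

9

storage unit 1: place 90 ft³, 60 ft³ left
storage unit 1: place 25 ft³, 35 ft³ left
storage unit 2: place 73 ft³, 77 ft³ left
storage unit 3: place 89 ft³, 61 ft³ left
storage unit 4: place 70 ft³, 80 ft³ left
storage unit 5: place 119 ft³, 31 ft³ left
storage unit 6: place 114 ft³, 36 ft³ left
storage unit 6: place 33 ft³, 3 ft³ left
storage unit 7: place 32 ft³, 118 ft³ left
storage unit 7: place 26 ft³, 92 ft³ left
storage unit 8: place 114 ft³, 36 ft³ left
storage unit 9: place 78 ft³, 72 ft³ left
storage unit 9: place 39 ft³, 33 ft³ left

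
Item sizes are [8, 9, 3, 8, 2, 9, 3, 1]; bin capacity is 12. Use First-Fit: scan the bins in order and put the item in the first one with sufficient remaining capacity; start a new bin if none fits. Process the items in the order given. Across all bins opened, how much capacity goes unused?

5

Put 8 in bin 1; 4 remain.
Put 9 in bin 2; 3 remain.
Put 3 in bin 1; 1 remain.
Put 8 in bin 3; 4 remain.
Put 2 in bin 2; 1 remain.
Put 9 in bin 4; 3 remain.
Put 3 in bin 3; 1 remain.
Put 1 in bin 1; 0 remain.
4 bins × 12 = 48; used 43; unused 5.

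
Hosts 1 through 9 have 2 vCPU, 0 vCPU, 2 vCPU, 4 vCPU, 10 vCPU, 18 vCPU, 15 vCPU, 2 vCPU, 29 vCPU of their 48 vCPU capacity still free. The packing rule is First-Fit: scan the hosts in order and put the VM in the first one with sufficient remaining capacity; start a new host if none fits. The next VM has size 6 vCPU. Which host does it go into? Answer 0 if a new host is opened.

5

Hosts with room: host 5 (10 vCPU), host 6 (18 vCPU), host 7 (15 vCPU), host 9 (29 vCPU).
The first with room is host 5.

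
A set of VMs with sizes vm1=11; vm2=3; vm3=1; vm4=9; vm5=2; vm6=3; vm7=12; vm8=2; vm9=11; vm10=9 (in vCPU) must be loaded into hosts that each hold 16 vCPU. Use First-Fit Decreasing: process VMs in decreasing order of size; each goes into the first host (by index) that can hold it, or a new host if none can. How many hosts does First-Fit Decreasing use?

Sorted descending: 12, 11, 11, 9, 9, 3, 3, 2, 2, 1.
host 1: place 12 vCPU, 4 vCPU left
host 2: place 11 vCPU, 5 vCPU left
host 3: place 11 vCPU, 5 vCPU left
host 4: place 9 vCPU, 7 vCPU left
host 5: place 9 vCPU, 7 vCPU left
host 1: place 3 vCPU, 1 vCPU left
host 2: place 3 vCPU, 2 vCPU left
host 2: place 2 vCPU, 0 vCPU left
host 3: place 2 vCPU, 3 vCPU left
host 1: place 1 vCPU, 0 vCPU left
Final hosts: [12,3,1] [11,3,2] [11,2] [9] [9].

5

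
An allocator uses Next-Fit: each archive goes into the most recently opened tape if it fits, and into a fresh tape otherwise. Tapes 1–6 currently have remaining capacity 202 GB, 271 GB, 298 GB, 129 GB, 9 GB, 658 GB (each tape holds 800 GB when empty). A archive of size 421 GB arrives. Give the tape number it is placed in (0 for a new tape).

Next-Fit only looks at tape 6, which has 658 GB free.
421 GB fits there.

6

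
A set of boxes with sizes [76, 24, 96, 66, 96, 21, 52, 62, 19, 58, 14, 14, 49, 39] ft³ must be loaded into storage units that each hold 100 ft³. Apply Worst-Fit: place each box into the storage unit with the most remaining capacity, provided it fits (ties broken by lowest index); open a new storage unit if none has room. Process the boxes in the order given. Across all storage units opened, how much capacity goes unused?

114

storage unit 1: place 76 ft³, 24 ft³ left
storage unit 1: place 24 ft³, 0 ft³ left
storage unit 2: place 96 ft³, 4 ft³ left
storage unit 3: place 66 ft³, 34 ft³ left
storage unit 4: place 96 ft³, 4 ft³ left
storage unit 3: place 21 ft³, 13 ft³ left
storage unit 5: place 52 ft³, 48 ft³ left
storage unit 6: place 62 ft³, 38 ft³ left
storage unit 5: place 19 ft³, 29 ft³ left
storage unit 7: place 58 ft³, 42 ft³ left
storage unit 7: place 14 ft³, 28 ft³ left
storage unit 6: place 14 ft³, 24 ft³ left
storage unit 8: place 49 ft³, 51 ft³ left
storage unit 8: place 39 ft³, 12 ft³ left
8 storage units × 100 ft³ = 800 ft³; used 686 ft³; unused 114 ft³.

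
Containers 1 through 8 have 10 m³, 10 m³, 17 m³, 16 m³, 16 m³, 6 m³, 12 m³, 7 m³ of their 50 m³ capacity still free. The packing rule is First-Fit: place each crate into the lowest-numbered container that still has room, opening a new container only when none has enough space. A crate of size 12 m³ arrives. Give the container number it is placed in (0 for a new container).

3

Containers with room: container 3 (17 m³), container 4 (16 m³), container 5 (16 m³), container 7 (12 m³).
The first with room is container 3.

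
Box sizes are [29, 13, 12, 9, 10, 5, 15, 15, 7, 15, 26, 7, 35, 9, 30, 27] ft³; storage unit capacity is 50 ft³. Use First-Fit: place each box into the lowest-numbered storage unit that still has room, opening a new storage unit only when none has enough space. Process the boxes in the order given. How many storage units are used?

storage unit 1: place 29 ft³, 21 ft³ left
storage unit 1: place 13 ft³, 8 ft³ left
storage unit 2: place 12 ft³, 38 ft³ left
storage unit 2: place 9 ft³, 29 ft³ left
storage unit 2: place 10 ft³, 19 ft³ left
storage unit 1: place 5 ft³, 3 ft³ left
storage unit 2: place 15 ft³, 4 ft³ left
storage unit 3: place 15 ft³, 35 ft³ left
storage unit 3: place 7 ft³, 28 ft³ left
storage unit 3: place 15 ft³, 13 ft³ left
storage unit 4: place 26 ft³, 24 ft³ left
storage unit 3: place 7 ft³, 6 ft³ left
storage unit 5: place 35 ft³, 15 ft³ left
storage unit 4: place 9 ft³, 15 ft³ left
storage unit 6: place 30 ft³, 20 ft³ left
storage unit 7: place 27 ft³, 23 ft³ left

7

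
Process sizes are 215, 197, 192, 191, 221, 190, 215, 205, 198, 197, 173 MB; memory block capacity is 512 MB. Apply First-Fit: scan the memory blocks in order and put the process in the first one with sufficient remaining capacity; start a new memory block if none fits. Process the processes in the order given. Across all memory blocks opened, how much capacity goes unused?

878

memory block 1: place 215 MB, 297 MB left
memory block 1: place 197 MB, 100 MB left
memory block 2: place 192 MB, 320 MB left
memory block 2: place 191 MB, 129 MB left
memory block 3: place 221 MB, 291 MB left
memory block 3: place 190 MB, 101 MB left
memory block 4: place 215 MB, 297 MB left
memory block 4: place 205 MB, 92 MB left
memory block 5: place 198 MB, 314 MB left
memory block 5: place 197 MB, 117 MB left
memory block 6: place 173 MB, 339 MB left
6 memory blocks × 512 MB = 3072 MB; used 2194 MB; unused 878 MB.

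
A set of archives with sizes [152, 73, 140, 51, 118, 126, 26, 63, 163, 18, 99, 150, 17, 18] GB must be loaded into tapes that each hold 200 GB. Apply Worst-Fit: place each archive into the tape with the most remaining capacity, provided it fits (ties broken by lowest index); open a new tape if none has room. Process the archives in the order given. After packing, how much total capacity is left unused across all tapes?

Put 152 GB in tape 1; 48 GB remain.
Put 73 GB in tape 2; 127 GB remain.
Put 140 GB in tape 3; 60 GB remain.
Put 51 GB in tape 2; 76 GB remain.
Put 118 GB in tape 4; 82 GB remain.
Put 126 GB in tape 5; 74 GB remain.
Put 26 GB in tape 4; 56 GB remain.
Put 63 GB in tape 2; 13 GB remain.
Put 163 GB in tape 6; 37 GB remain.
Put 18 GB in tape 5; 56 GB remain.
Put 99 GB in tape 7; 101 GB remain.
Put 150 GB in tape 8; 50 GB remain.
Put 17 GB in tape 7; 84 GB remain.
Put 18 GB in tape 7; 66 GB remain.
8 tapes × 200 GB = 1600 GB; used 1214 GB; unused 386 GB.

386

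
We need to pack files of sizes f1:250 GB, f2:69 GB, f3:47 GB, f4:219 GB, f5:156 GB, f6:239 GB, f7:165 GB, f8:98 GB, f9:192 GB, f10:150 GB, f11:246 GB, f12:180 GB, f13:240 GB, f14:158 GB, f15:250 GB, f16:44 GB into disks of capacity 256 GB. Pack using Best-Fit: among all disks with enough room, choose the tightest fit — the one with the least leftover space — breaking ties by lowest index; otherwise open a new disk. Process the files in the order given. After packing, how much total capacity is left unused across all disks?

f1 (250 GB) → disk 1 (remaining 6 GB)
f2 (69 GB) → disk 2 (remaining 187 GB)
f3 (47 GB) → disk 2 (remaining 140 GB)
f4 (219 GB) → disk 3 (remaining 37 GB)
f5 (156 GB) → disk 4 (remaining 100 GB)
f6 (239 GB) → disk 5 (remaining 17 GB)
f7 (165 GB) → disk 6 (remaining 91 GB)
f8 (98 GB) → disk 4 (remaining 2 GB)
f9 (192 GB) → disk 7 (remaining 64 GB)
f10 (150 GB) → disk 8 (remaining 106 GB)
f11 (246 GB) → disk 9 (remaining 10 GB)
f12 (180 GB) → disk 10 (remaining 76 GB)
f13 (240 GB) → disk 11 (remaining 16 GB)
f14 (158 GB) → disk 12 (remaining 98 GB)
f15 (250 GB) → disk 13 (remaining 6 GB)
f16 (44 GB) → disk 7 (remaining 20 GB)
13 disks × 256 GB = 3328 GB; used 2703 GB; unused 625 GB.

625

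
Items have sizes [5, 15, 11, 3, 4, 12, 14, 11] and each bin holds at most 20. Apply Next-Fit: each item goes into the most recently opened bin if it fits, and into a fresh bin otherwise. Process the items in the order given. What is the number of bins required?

5 bins

Put 5 in bin 1; 15 remain.
Put 15 in bin 1; 0 remain.
Put 11 in bin 2; 9 remain.
Put 3 in bin 2; 6 remain.
Put 4 in bin 2; 2 remain.
Put 12 in bin 3; 8 remain.
Put 14 in bin 4; 6 remain.
Put 11 in bin 5; 9 remain.
Final bins: [5,15] [11,3,4] [12] [14] [11].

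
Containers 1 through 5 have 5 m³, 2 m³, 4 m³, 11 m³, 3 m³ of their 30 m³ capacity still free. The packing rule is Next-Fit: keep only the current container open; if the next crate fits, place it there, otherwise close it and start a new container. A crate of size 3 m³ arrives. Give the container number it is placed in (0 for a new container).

Next-Fit only looks at container 5, which has 3 m³ free.
3 m³ fits there.

5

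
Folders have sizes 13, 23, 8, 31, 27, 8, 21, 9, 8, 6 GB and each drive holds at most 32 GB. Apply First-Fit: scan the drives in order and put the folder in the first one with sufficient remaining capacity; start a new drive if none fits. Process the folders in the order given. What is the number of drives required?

6 drives

13 GB → drive 1 (remaining 19 GB)
23 GB → drive 2 (remaining 9 GB)
8 GB → drive 1 (remaining 11 GB)
31 GB → drive 3 (remaining 1 GB)
27 GB → drive 4 (remaining 5 GB)
8 GB → drive 1 (remaining 3 GB)
21 GB → drive 5 (remaining 11 GB)
9 GB → drive 2 (remaining 0 GB)
8 GB → drive 5 (remaining 3 GB)
6 GB → drive 6 (remaining 26 GB)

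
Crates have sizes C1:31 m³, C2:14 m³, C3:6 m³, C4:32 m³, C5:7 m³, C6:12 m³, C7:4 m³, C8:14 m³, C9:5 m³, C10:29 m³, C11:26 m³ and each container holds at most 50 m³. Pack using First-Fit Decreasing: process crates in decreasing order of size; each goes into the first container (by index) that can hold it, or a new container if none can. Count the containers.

Sorted descending: 32, 31, 29, 26, 14, 14, 12, 7, 6, 5, 4.
32 m³ → container 1 (remaining 18 m³)
31 m³ → container 2 (remaining 19 m³)
29 m³ → container 3 (remaining 21 m³)
26 m³ → container 4 (remaining 24 m³)
14 m³ → container 1 (remaining 4 m³)
14 m³ → container 2 (remaining 5 m³)
12 m³ → container 3 (remaining 9 m³)
7 m³ → container 3 (remaining 2 m³)
6 m³ → container 4 (remaining 18 m³)
5 m³ → container 2 (remaining 0 m³)
4 m³ → container 1 (remaining 0 m³)

4 containers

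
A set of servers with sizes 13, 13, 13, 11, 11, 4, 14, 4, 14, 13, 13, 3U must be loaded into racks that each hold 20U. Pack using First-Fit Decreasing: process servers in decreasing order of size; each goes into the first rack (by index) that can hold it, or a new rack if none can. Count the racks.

9 racks

Sorted descending: 14, 14, 13, 13, 13, 13, 13, 11, 11, 4, 4, 3.
rack 1: place 14U, 6U left
rack 2: place 14U, 6U left
rack 3: place 13U, 7U left
rack 4: place 13U, 7U left
rack 5: place 13U, 7U left
rack 6: place 13U, 7U left
rack 7: place 13U, 7U left
rack 8: place 11U, 9U left
rack 9: place 11U, 9U left
rack 1: place 4U, 2U left
rack 2: place 4U, 2U left
rack 3: place 3U, 4U left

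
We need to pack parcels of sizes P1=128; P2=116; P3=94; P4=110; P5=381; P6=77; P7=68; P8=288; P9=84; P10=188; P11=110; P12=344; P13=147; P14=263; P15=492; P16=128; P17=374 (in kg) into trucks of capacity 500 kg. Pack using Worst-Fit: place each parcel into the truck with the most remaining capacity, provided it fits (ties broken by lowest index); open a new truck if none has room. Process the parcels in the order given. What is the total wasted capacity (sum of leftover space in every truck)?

608

truck 1: place P1 (128 kg), 372 kg left
truck 1: place P2 (116 kg), 256 kg left
truck 1: place P3 (94 kg), 162 kg left
truck 1: place P4 (110 kg), 52 kg left
truck 2: place P5 (381 kg), 119 kg left
truck 2: place P6 (77 kg), 42 kg left
truck 3: place P7 (68 kg), 432 kg left
truck 3: place P8 (288 kg), 144 kg left
truck 3: place P9 (84 kg), 60 kg left
truck 4: place P10 (188 kg), 312 kg left
truck 4: place P11 (110 kg), 202 kg left
truck 5: place P12 (344 kg), 156 kg left
truck 4: place P13 (147 kg), 55 kg left
truck 6: place P14 (263 kg), 237 kg left
truck 7: place P15 (492 kg), 8 kg left
truck 6: place P16 (128 kg), 109 kg left
truck 8: place P17 (374 kg), 126 kg left
8 trucks × 500 kg = 4000 kg; used 3392 kg; unused 608 kg.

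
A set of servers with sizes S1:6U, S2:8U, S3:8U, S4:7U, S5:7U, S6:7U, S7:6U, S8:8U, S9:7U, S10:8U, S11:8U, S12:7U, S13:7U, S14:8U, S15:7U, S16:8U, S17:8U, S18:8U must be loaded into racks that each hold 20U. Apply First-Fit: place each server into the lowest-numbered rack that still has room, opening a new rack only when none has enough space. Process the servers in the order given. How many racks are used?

9

Put S1 (6U) in rack 1; 14U remain.
Put S2 (8U) in rack 1; 6U remain.
Put S3 (8U) in rack 2; 12U remain.
Put S4 (7U) in rack 2; 5U remain.
Put S5 (7U) in rack 3; 13U remain.
Put S6 (7U) in rack 3; 6U remain.
Put S7 (6U) in rack 1; 0U remain.
Put S8 (8U) in rack 4; 12U remain.
Put S9 (7U) in rack 4; 5U remain.
Put S10 (8U) in rack 5; 12U remain.
Put S11 (8U) in rack 5; 4U remain.
Put S12 (7U) in rack 6; 13U remain.
Put S13 (7U) in rack 6; 6U remain.
Put S14 (8U) in rack 7; 12U remain.
Put S15 (7U) in rack 7; 5U remain.
Put S16 (8U) in rack 8; 12U remain.
Put S17 (8U) in rack 8; 4U remain.
Put S18 (8U) in rack 9; 12U remain.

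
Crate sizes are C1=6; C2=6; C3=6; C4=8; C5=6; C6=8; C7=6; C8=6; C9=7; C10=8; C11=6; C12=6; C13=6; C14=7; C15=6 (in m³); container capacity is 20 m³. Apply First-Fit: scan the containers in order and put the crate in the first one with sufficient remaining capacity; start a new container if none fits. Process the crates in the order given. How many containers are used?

Put C1 (6 m³) in container 1; 14 m³ remain.
Put C2 (6 m³) in container 1; 8 m³ remain.
Put C3 (6 m³) in container 1; 2 m³ remain.
Put C4 (8 m³) in container 2; 12 m³ remain.
Put C5 (6 m³) in container 2; 6 m³ remain.
Put C6 (8 m³) in container 3; 12 m³ remain.
Put C7 (6 m³) in container 2; 0 m³ remain.
Put C8 (6 m³) in container 3; 6 m³ remain.
Put C9 (7 m³) in container 4; 13 m³ remain.
Put C10 (8 m³) in container 4; 5 m³ remain.
Put C11 (6 m³) in container 3; 0 m³ remain.
Put C12 (6 m³) in container 5; 14 m³ remain.
Put C13 (6 m³) in container 5; 8 m³ remain.
Put C14 (7 m³) in container 5; 1 m³ remain.
Put C15 (6 m³) in container 6; 14 m³ remain.
Final containers: [6,6,6] [8,6,6] [8,6,6] [7,8] [6,6,7] [6].

6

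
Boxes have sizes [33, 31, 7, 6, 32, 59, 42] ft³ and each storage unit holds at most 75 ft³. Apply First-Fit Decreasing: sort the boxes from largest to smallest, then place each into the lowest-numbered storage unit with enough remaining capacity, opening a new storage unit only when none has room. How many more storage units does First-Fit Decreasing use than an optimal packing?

First-Fit Decreasing: [59,7,6] [42,33] [32,31] → 3 storage units.
Total size 210 ft³; any packing needs at least ⌈210/75⌉ = 3 storage units.
So 3 is already optimal.

0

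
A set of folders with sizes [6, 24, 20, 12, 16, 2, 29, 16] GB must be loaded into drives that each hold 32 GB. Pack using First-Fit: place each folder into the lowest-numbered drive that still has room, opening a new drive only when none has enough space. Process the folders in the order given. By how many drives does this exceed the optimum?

First-Fit: [6,24,2] [20,12] [16,16] [29] → 4 drives.
Total size 125 GB; any packing needs at least ⌈125/32⌉ = 4 drives.
So 4 is already optimal.

0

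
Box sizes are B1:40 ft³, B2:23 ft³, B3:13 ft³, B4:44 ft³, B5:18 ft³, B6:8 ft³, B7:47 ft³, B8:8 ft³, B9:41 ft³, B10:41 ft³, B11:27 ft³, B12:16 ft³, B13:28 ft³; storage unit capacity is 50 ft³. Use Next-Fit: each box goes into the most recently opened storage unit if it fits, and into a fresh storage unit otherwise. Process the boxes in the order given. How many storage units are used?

9 storage units

Put B1 (40 ft³) in storage unit 1; 10 ft³ remain.
Put B2 (23 ft³) in storage unit 2; 27 ft³ remain.
Put B3 (13 ft³) in storage unit 2; 14 ft³ remain.
Put B4 (44 ft³) in storage unit 3; 6 ft³ remain.
Put B5 (18 ft³) in storage unit 4; 32 ft³ remain.
Put B6 (8 ft³) in storage unit 4; 24 ft³ remain.
Put B7 (47 ft³) in storage unit 5; 3 ft³ remain.
Put B8 (8 ft³) in storage unit 6; 42 ft³ remain.
Put B9 (41 ft³) in storage unit 6; 1 ft³ remain.
Put B10 (41 ft³) in storage unit 7; 9 ft³ remain.
Put B11 (27 ft³) in storage unit 8; 23 ft³ remain.
Put B12 (16 ft³) in storage unit 8; 7 ft³ remain.
Put B13 (28 ft³) in storage unit 9; 22 ft³ remain.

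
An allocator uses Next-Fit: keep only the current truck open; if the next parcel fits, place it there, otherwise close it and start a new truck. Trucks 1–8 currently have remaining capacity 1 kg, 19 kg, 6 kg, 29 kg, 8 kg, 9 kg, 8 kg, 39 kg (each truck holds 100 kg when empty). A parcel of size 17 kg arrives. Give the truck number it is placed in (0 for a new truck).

Next-Fit only looks at truck 8, which has 39 kg free.
17 kg fits there.

8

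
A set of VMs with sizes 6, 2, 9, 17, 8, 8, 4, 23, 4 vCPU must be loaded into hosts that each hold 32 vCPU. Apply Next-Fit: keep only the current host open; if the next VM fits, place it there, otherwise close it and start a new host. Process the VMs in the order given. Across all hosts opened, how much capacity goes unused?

host 1: place 6 vCPU, 26 vCPU left
host 1: place 2 vCPU, 24 vCPU left
host 1: place 9 vCPU, 15 vCPU left
host 2: place 17 vCPU, 15 vCPU left
host 2: place 8 vCPU, 7 vCPU left
host 3: place 8 vCPU, 24 vCPU left
host 3: place 4 vCPU, 20 vCPU left
host 4: place 23 vCPU, 9 vCPU left
host 4: place 4 vCPU, 5 vCPU left
4 hosts × 32 vCPU = 128 vCPU; used 81 vCPU; unused 47 vCPU.

47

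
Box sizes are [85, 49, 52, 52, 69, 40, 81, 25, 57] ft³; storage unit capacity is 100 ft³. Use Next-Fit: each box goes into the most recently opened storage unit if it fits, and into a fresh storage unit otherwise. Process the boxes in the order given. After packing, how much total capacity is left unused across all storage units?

storage unit 1: place 85 ft³, 15 ft³ left
storage unit 2: place 49 ft³, 51 ft³ left
storage unit 3: place 52 ft³, 48 ft³ left
storage unit 4: place 52 ft³, 48 ft³ left
storage unit 5: place 69 ft³, 31 ft³ left
storage unit 6: place 40 ft³, 60 ft³ left
storage unit 7: place 81 ft³, 19 ft³ left
storage unit 8: place 25 ft³, 75 ft³ left
storage unit 8: place 57 ft³, 18 ft³ left
8 storage units × 100 ft³ = 800 ft³; used 510 ft³; unused 290 ft³.

290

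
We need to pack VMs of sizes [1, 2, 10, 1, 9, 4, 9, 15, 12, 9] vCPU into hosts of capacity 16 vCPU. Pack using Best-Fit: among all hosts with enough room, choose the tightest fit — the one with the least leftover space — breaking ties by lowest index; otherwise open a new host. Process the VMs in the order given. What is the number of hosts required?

6

host 1: place 1 vCPU, 15 vCPU left
host 1: place 2 vCPU, 13 vCPU left
host 1: place 10 vCPU, 3 vCPU left
host 1: place 1 vCPU, 2 vCPU left
host 2: place 9 vCPU, 7 vCPU left
host 2: place 4 vCPU, 3 vCPU left
host 3: place 9 vCPU, 7 vCPU left
host 4: place 15 vCPU, 1 vCPU left
host 5: place 12 vCPU, 4 vCPU left
host 6: place 9 vCPU, 7 vCPU left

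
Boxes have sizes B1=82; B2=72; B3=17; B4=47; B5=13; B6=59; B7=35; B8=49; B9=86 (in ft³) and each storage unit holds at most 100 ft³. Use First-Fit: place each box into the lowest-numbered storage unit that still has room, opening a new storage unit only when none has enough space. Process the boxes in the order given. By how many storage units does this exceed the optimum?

1

First-Fit: [82,17] [72,13] [47,35] [59] [49] [86] → 6 storage units.
Total size 460 ft³; any packing needs at least ⌈460/100⌉ = 5 storage units.
An optimal packing achieves that bound: [86,13] [82,17] [72] [59,35] [49,47] → 5 storage units.
Excess: 6 − 5 = 1.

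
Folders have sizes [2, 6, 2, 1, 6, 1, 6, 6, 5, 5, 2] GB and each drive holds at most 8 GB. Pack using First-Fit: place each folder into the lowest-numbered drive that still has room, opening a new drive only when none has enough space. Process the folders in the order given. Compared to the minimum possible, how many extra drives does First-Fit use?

First-Fit: [2,6] [2,1,1,2] [6] [6] [6] [5] [5] → 7 drives.
Total size 42 GB; any packing needs at least ⌈42/8⌉ = 6 drives.
An optimal packing achieves that bound: [6,2] [6,2] [6,2] [6,1,1] [5] [5] → 6 drives.
Excess: 7 − 6 = 1.

1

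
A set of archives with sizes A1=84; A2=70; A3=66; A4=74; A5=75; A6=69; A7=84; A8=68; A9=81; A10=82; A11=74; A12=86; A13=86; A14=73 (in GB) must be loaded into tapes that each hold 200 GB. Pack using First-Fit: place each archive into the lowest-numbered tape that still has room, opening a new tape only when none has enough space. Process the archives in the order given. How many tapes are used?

A1 (84 GB) → tape 1 (remaining 116 GB)
A2 (70 GB) → tape 1 (remaining 46 GB)
A3 (66 GB) → tape 2 (remaining 134 GB)
A4 (74 GB) → tape 2 (remaining 60 GB)
A5 (75 GB) → tape 3 (remaining 125 GB)
A6 (69 GB) → tape 3 (remaining 56 GB)
A7 (84 GB) → tape 4 (remaining 116 GB)
A8 (68 GB) → tape 4 (remaining 48 GB)
A9 (81 GB) → tape 5 (remaining 119 GB)
A10 (82 GB) → tape 5 (remaining 37 GB)
A11 (74 GB) → tape 6 (remaining 126 GB)
A12 (86 GB) → tape 6 (remaining 40 GB)
A13 (86 GB) → tape 7 (remaining 114 GB)
A14 (73 GB) → tape 7 (remaining 41 GB)
Final tapes: [84,70] [66,74] [75,69] [84,68] [81,82] [74,86] [86,73].

7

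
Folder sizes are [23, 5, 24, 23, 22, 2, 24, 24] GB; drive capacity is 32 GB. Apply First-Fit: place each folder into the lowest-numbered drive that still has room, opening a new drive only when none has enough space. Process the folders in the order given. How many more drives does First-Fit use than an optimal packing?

First-Fit: [23,5,2] [24] [23] [22] [24] [24] → 6 drives.
6 folders exceed 16 GB (half the capacity), and no two of those can share a drive, so at least 6 drives are needed.
So 6 is already optimal.

0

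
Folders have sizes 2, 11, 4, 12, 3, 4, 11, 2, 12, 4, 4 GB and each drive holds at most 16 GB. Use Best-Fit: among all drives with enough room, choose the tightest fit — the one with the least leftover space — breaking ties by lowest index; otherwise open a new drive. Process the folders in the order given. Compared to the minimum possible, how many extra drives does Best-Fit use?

Best-Fit: [2,11,3] [4,12] [4,11] [2,12] [4,4] → 5 drives.
Total size 69 GB; any packing needs at least ⌈69/16⌉ = 5 drives.
So 5 is already optimal.

0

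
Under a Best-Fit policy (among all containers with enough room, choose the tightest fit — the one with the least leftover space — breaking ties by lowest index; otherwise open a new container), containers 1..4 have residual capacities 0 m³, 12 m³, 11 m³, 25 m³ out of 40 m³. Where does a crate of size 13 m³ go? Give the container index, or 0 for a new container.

4

Containers with room: container 4 (25 m³).
Tightest fit is container 4 with 25 m³ free.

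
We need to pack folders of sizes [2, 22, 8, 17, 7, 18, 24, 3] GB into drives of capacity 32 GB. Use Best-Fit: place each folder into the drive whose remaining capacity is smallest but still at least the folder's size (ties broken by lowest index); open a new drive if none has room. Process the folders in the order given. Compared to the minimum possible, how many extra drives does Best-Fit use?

Best-Fit: [2,22,8] [17,7,3] [18] [24] → 4 drives.
Total size 101 GB; any packing needs at least ⌈101/32⌉ = 4 drives.
So 4 is already optimal.

0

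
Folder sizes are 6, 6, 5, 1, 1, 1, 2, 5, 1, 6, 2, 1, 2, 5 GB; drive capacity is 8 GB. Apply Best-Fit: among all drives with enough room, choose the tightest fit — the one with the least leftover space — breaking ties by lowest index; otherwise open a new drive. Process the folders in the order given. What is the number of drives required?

Put 6 GB in drive 1; 2 GB remain.
Put 6 GB in drive 2; 2 GB remain.
Put 5 GB in drive 3; 3 GB remain.
Put 1 GB in drive 1; 1 GB remain.
Put 1 GB in drive 1; 0 GB remain.
Put 1 GB in drive 2; 1 GB remain.
Put 2 GB in drive 3; 1 GB remain.
Put 5 GB in drive 4; 3 GB remain.
Put 1 GB in drive 2; 0 GB remain.
Put 6 GB in drive 5; 2 GB remain.
Put 2 GB in drive 5; 0 GB remain.
Put 1 GB in drive 3; 0 GB remain.
Put 2 GB in drive 4; 1 GB remain.
Put 5 GB in drive 6; 3 GB remain.
Final drives: [6,1,1] [6,1,1] [5,2,1] [5,2] [6,2] [5].

6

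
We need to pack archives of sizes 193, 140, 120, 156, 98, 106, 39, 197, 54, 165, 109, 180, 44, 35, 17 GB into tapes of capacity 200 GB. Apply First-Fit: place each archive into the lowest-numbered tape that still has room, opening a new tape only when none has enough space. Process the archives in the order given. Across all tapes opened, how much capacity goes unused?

193 GB → tape 1 (remaining 7 GB)
140 GB → tape 2 (remaining 60 GB)
120 GB → tape 3 (remaining 80 GB)
156 GB → tape 4 (remaining 44 GB)
98 GB → tape 5 (remaining 102 GB)
106 GB → tape 6 (remaining 94 GB)
39 GB → tape 2 (remaining 21 GB)
197 GB → tape 7 (remaining 3 GB)
54 GB → tape 3 (remaining 26 GB)
165 GB → tape 8 (remaining 35 GB)
109 GB → tape 9 (remaining 91 GB)
180 GB → tape 10 (remaining 20 GB)
44 GB → tape 4 (remaining 0 GB)
35 GB → tape 5 (remaining 67 GB)
17 GB → tape 2 (remaining 4 GB)
10 tapes × 200 GB = 2000 GB; used 1653 GB; unused 347 GB.

347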